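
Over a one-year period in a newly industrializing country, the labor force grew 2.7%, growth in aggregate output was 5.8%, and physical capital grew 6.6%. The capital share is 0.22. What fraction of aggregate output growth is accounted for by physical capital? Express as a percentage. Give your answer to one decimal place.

Physical capital contributed 0.22 × 6.6 = 1.452 pp.
Share of growth = 1.452 / 5.8 × 100 = 25.034%.

25.0%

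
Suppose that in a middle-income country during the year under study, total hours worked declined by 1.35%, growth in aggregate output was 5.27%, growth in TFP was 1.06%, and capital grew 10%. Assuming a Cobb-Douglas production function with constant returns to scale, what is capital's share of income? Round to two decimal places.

gY = gA + α·gK + (1−α)·gL, so gY − gA − gL = α(gK − gL).
5.27 − 1.06 + 1.35 = α × (10 − (-1.35)).
5.56 = 11.35 α, so α = 0.4899.

α = 0.49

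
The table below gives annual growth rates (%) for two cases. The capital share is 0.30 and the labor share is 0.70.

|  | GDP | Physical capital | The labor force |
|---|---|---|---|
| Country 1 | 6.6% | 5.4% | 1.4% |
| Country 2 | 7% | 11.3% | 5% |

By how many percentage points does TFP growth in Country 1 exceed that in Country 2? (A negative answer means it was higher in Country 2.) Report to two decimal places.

Labor's share = 1 − 0.3 = 0.7.
Country 1: TFP = 6.6 − 1.62 − 0.98 = 4%.
Country 2: TFP = 7 − 3.39 − 3.5 = 0.11%.
Difference = 4 − (0.11) = 3.89 pp.

3.89 percentage points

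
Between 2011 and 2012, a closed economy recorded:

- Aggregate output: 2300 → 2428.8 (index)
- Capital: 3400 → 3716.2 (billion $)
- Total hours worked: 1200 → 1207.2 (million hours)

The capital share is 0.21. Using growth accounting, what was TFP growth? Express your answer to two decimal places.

Aggregate output growth = (2428.8 − 2300) / 2300 = 5.6%.
Capital growth = (3716.2 − 3400) / 3400 = 9.3%.
Total hours worked growth = (1207.2 − 1200) / 1200 = 0.6%.
Labor's share = 1 − 0.21 = 0.79.
Capital: 0.21 × 9.3 = 1.953 pp.
Total hours worked: 0.79 × 0.6 = 0.474 pp.
TFP growth = 5.6 − 2.427 = 3.173%.

3.17%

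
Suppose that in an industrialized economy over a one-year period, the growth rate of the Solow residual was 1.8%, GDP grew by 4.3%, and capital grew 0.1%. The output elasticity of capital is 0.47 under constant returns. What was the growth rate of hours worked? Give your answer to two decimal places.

4.63%

Labor's share = 1 − 0.47 = 0.53.
gY = gA + 0.47×0.1 + 0.53×g.
0.53×g = 4.3 − 1.8 − 0.047 = 2.453.
g = 2.453 / 0.53 = 4.6283%.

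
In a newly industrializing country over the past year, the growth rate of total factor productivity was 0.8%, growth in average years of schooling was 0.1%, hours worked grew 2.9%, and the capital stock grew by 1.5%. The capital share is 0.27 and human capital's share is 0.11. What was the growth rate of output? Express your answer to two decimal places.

Output growth was 3.01%.

Labor's share = 1 − 0.27 − 0.11 = 0.62.
The capital stock: 0.27 × 1.5 = 0.405 pp.
Average years of schooling: 0.11 × 0.1 = 0.011 pp.
Hours worked: 0.62 × 2.9 = 1.798 pp.
Output growth = 0.8 + 2.214 = 3.014%.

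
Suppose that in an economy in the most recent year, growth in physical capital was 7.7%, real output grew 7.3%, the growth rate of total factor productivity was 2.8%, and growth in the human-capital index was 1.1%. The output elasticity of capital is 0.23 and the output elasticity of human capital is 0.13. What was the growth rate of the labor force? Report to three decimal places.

The labor force growth was 4.041%.

Labor's share = 1 − 0.23 − 0.13 = 0.64.
gY = gA + 0.23×7.7 + 0.13×1.1 + 0.64×g.
0.64×g = 7.3 − 2.8 − 1.914 = 2.586.
g = 2.586 / 0.64 = 4.04063%.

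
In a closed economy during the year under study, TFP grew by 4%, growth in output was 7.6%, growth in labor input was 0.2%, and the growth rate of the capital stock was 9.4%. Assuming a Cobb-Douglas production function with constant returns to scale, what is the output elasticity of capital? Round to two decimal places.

0.37

gY = gA + α·gK + (1−α)·gL, so gY − gA − gL = α(gK − gL).
7.6 − 4 − 0.2 = α × (9.4 − 0.2).
3.4 = 9.2 α, so α = 0.3696.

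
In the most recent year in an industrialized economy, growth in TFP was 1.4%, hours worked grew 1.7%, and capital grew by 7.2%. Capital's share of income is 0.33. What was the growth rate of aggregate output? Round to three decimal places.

Labor's share = 1 − 0.33 = 0.67.
Capital: 0.33 × 7.2 = 2.376 pp.
Hours worked: 0.67 × 1.7 = 1.139 pp.
Output growth = 1.4 + 3.515 = 4.915%.

4.915%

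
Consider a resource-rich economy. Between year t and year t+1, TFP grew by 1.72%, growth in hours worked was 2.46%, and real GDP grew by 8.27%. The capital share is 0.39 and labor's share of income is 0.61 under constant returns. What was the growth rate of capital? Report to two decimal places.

Capital growth was 12.95%.

Labor's share = 1 − 0.39 = 0.61.
gY = gA + 0.61×2.46 + 0.39×g.
0.39×g = 8.27 − 1.72 − 1.5006 = 5.0494.
g = 5.0494 / 0.39 = 12.9472%.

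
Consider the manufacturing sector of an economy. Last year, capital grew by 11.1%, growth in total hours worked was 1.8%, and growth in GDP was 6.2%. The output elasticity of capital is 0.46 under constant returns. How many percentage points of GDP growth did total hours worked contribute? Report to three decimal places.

0.972

Labor's share = 1 − 0.46 = 0.54.
Contribution = share × growth = 0.54 × 1.8 = 0.972 pp.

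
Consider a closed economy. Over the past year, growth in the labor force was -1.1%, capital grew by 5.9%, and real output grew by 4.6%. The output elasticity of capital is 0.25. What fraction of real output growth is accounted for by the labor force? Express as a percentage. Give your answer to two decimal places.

Labor's share = 1 − 0.25 = 0.75.
The labor force contributed 0.75 × (-1.1) = -0.825 pp.
Share of growth = -0.825 / 4.6 × 100 = -17.9348%.

The labor force accounted for -17.93% of growth.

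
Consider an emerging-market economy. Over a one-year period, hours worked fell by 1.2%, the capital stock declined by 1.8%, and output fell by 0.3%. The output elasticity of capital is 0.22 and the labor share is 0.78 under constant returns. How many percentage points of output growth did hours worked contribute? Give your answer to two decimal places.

Labor's share = 1 − 0.22 = 0.78.
Contribution = share × growth = 0.78 × (-1.2) = -0.936 pp.

-0.94 percentage points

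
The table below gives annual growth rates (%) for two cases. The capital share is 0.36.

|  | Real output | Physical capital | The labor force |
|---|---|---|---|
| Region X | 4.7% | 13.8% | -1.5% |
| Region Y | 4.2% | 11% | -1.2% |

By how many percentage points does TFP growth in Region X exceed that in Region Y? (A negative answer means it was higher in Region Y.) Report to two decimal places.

Labor's share = 1 − 0.36 = 0.64.
Region X: TFP = 4.7 − 4.968 + 0.96 = 0.692%.
Region Y: TFP = 4.2 − 3.96 + 0.768 = 1.008%.
Difference = 0.692 − (1.008) = -0.316 pp.

-0.32 percentage points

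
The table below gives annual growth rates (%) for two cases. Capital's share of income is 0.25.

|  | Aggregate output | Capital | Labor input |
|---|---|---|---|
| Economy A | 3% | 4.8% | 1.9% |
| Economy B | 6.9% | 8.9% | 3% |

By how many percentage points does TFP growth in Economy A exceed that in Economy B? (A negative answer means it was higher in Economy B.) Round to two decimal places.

-2.05 percentage points

Labor's share = 1 − 0.25 = 0.75.
Economy A: TFP = 3 − 1.2 − 1.425 = 0.375%.
Economy B: TFP = 6.9 − 2.225 − 2.25 = 2.425%.
Difference = 0.375 − (2.425) = -2.05 pp.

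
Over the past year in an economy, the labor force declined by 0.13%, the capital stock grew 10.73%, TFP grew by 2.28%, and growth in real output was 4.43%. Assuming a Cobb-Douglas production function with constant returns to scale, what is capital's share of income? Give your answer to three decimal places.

gY = gA + α·gK + (1−α)·gL, so gY − gA − gL = α(gK − gL).
4.43 − 2.28 + 0.13 = α × (10.73 − (-0.13)).
2.28 = 10.86 α, so α = 0.20994.

Capital's share of income is 0.210.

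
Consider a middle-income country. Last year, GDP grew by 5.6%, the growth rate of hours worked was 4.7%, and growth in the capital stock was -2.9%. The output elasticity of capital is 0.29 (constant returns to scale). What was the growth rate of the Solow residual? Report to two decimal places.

The Solow residual grew 3.10%.

Labor's share = 1 − 0.29 = 0.71.
The capital stock: 0.29 × (-2.9) = -0.841 pp.
Hours worked: 0.71 × 4.7 = 3.337 pp.
TFP growth = 5.6 − 2.496 = 3.104%.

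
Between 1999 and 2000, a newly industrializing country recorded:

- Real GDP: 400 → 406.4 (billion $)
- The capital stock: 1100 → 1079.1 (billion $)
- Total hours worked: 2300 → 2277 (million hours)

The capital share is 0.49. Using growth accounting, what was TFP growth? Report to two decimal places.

3.04%

Real GDP growth = (406.4 − 400) / 400 = 1.6%.
The capital stock growth = (1079.1 − 1100) / 1100 = -1.9%.
Total hours worked growth = (2277 − 2300) / 2300 = -1%.
Labor's share = 1 − 0.49 = 0.51.
The capital stock: 0.49 × (-1.9) = -0.931 pp.
Total hours worked: 0.51 × (-1) = -0.51 pp.
TFP growth = 1.6 + 1.441 = 3.041%.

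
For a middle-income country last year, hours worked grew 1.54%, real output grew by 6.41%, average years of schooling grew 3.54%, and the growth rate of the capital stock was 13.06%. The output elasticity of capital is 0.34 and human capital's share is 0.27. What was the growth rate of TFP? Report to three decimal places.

0.413%

Labor's share = 1 − 0.34 − 0.27 = 0.39.
The capital stock: 0.34 × 13.06 = 4.4404 pp.
Average years of schooling: 0.27 × 3.54 = 0.9558 pp.
Hours worked: 0.39 × 1.54 = 0.6006 pp.
TFP growth = 6.41 − 5.9968 = 0.4132%.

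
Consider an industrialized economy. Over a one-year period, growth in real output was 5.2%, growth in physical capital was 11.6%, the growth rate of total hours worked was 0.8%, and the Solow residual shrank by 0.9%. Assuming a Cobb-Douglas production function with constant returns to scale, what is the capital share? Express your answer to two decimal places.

gY = gA + α·gK + (1−α)·gL, so gY − gA − gL = α(gK − gL).
5.2 + 0.9 − 0.8 = α × (11.6 − 0.8).
5.3 = 10.8 α, so α = 0.4907.

α = 0.49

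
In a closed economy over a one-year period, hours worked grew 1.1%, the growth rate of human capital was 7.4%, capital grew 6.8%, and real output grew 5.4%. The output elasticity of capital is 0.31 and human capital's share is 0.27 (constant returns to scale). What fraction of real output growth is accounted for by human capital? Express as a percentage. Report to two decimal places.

Human capital contributed 0.27 × 7.4 = 1.998 pp.
Share of growth = 1.998 / 5.4 × 100 = 37%.

37.00%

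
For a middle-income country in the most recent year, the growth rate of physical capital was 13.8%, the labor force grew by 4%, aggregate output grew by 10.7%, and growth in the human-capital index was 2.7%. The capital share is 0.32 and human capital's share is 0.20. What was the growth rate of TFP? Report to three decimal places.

TFP grew 3.824%.

Labor's share = 1 − 0.32 − 0.2 = 0.48.
Physical capital: 0.32 × 13.8 = 4.416 pp.
The human-capital index: 0.2 × 2.7 = 0.54 pp.
The labor force: 0.48 × 4 = 1.92 pp.
TFP growth = 10.7 − 6.876 = 3.824%.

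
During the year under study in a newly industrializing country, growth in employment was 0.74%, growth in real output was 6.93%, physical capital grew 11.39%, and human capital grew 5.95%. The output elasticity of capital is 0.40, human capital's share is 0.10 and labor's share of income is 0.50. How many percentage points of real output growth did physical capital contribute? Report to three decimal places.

Contribution = share × growth = 0.4 × 11.39 = 4.556 pp.

4.556 percentage points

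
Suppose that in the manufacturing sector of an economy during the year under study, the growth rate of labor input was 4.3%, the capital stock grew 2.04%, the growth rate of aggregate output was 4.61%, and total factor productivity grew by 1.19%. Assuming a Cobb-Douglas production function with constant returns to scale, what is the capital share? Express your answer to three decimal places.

α = 0.389

gY = gA + α·gK + (1−α)·gL, so gY − gA − gL = α(gK − gL).
4.61 − 1.19 − 4.3 = α × (2.04 − 4.3).
-0.88 = -2.26 α, so α = 0.38938.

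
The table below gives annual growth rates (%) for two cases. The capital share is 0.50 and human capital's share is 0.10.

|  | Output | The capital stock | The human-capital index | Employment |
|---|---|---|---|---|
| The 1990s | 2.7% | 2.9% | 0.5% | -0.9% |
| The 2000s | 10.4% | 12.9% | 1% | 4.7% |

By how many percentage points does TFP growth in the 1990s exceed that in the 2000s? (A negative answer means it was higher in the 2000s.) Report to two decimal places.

-0.41 percentage points

Labor's share = 1 − 0.5 − 0.1 = 0.4.
The 1990s: TFP = 2.7 − 1.45 − 0.05 + 0.36 = 1.56%.
The 2000s: TFP = 10.4 − 6.45 − 0.1 − 1.88 = 1.97%.
Difference = 1.56 − (1.97) = -0.41 pp.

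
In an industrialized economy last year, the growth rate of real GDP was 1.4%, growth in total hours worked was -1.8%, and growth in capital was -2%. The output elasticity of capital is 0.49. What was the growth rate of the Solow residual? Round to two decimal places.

Labor's share = 1 − 0.49 = 0.51.
Capital: 0.49 × (-2) = -0.98 pp.
Total hours worked: 0.51 × (-1.8) = -0.918 pp.
TFP growth = 1.4 + 1.898 = 3.298%.

The Solow residual growth was 3.30%.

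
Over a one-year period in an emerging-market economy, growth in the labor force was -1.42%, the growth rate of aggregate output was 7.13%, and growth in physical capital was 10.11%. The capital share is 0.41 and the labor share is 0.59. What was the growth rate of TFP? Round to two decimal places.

Labor's share = 1 − 0.41 = 0.59.
Physical capital: 0.41 × 10.11 = 4.1451 pp.
The labor force: 0.59 × (-1.42) = -0.8378 pp.
TFP growth = 7.13 − 3.3073 = 3.8227%.

TFP growth was 3.82%.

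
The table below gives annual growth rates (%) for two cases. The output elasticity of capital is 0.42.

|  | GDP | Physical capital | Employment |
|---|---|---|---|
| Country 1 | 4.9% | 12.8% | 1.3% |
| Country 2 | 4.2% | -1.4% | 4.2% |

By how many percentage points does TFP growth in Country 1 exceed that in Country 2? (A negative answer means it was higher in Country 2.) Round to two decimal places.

Labor's share = 1 − 0.42 = 0.58.
Country 1: TFP = 4.9 − 5.376 − 0.754 = -1.23%.
Country 2: TFP = 4.2 + 0.588 − 2.436 = 2.352%.
Difference = -1.23 − (2.352) = -3.582 pp.

-3.58 percentage points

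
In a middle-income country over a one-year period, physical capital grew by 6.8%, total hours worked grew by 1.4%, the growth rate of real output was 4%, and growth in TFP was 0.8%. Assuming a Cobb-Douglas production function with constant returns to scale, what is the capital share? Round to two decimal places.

α = 0.33

gY = gA + α·gK + (1−α)·gL, so gY − gA − gL = α(gK − gL).
4 − 0.8 − 1.4 = α × (6.8 − 1.4).
1.8 = 5.4 α, so α = 0.3333.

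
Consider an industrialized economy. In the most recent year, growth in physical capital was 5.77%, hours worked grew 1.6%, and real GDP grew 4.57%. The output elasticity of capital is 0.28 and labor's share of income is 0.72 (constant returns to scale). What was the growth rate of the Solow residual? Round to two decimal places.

1.80%

Labor's share = 1 − 0.28 = 0.72.
Physical capital: 0.28 × 5.77 = 1.6156 pp.
Hours worked: 0.72 × 1.6 = 1.152 pp.
TFP growth = 4.57 − 2.7676 = 1.8024%.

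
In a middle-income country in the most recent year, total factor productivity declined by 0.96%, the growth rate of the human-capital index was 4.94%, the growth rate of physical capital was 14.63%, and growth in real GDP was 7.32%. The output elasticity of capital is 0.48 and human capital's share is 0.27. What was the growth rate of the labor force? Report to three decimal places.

Labor's share = 1 − 0.48 − 0.27 = 0.25.
gY = gA + 0.48×14.63 + 0.27×4.94 + 0.25×g.
0.25×g = 7.32 + 0.96 − 8.3562 = -0.0762.
g = -0.0762 / 0.25 = -0.3048%.

-0.305%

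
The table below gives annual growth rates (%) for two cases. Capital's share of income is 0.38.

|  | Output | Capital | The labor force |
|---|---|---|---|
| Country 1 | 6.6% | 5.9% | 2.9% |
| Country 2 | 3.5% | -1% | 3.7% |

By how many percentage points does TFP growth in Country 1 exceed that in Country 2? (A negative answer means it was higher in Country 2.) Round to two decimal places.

Labor's share = 1 − 0.38 = 0.62.
Country 1: TFP = 6.6 − 2.242 − 1.798 = 2.56%.
Country 2: TFP = 3.5 + 0.38 − 2.294 = 1.586%.
Difference = 2.56 − (1.586) = 0.974 pp.

0.97 percentage points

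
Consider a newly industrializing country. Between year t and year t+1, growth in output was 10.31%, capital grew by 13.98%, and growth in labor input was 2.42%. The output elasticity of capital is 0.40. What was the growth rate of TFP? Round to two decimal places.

TFP growth was 3.27%.

Labor's share = 1 − 0.4 = 0.6.
Capital: 0.4 × 13.98 = 5.592 pp.
Labor input: 0.6 × 2.42 = 1.452 pp.
TFP growth = 10.31 − 7.044 = 3.266%.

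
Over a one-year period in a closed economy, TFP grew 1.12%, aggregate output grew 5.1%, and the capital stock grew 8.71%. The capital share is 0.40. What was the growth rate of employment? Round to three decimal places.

Labor's share = 1 − 0.4 = 0.6.
gY = gA + 0.4×8.71 + 0.6×g.
0.6×g = 5.1 − 1.12 − 3.484 = 0.496.
g = 0.496 / 0.6 = 0.82667%.

Employment grew 0.827%.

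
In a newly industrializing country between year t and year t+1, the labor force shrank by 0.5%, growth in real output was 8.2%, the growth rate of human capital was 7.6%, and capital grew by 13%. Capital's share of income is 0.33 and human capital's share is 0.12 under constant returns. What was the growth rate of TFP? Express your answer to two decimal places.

Labor's share = 1 − 0.33 − 0.12 = 0.55.
Capital: 0.33 × 13 = 4.29 pp.
Human capital: 0.12 × 7.6 = 0.912 pp.
The labor force: 0.55 × (-0.5) = -0.275 pp.
TFP growth = 8.2 − 4.927 = 3.273%.

TFP grew 3.27%.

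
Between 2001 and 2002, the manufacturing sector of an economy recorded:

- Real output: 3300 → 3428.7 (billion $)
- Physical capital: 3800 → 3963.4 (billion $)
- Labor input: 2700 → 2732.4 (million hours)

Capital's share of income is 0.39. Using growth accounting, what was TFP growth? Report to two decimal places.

Real output growth = (3428.7 − 3300) / 3300 = 3.9%.
Physical capital growth = (3963.4 − 3800) / 3800 = 4.3%.
Labor input growth = (2732.4 − 2700) / 2700 = 1.2%.
Labor's share = 1 − 0.39 = 0.61.
Physical capital: 0.39 × 4.3 = 1.677 pp.
Labor input: 0.61 × 1.2 = 0.732 pp.
TFP growth = 3.9 − 2.409 = 1.491%.

1.49%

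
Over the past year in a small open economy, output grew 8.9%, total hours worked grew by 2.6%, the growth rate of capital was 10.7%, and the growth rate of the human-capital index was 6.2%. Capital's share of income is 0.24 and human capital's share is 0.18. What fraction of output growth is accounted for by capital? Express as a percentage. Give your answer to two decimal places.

28.85%

Capital contributed 0.24 × 10.7 = 2.568 pp.
Share of growth = 2.568 / 8.9 × 100 = 28.8539%.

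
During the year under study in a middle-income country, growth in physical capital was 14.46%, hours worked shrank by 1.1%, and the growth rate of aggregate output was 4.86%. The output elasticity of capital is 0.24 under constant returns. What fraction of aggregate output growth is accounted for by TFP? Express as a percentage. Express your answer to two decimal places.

Labor's share = 1 − 0.24 = 0.76.
Physical capital: 0.24 × 14.46 = 3.4704 pp.
Hours worked: 0.76 × (-1.1) = -0.836 pp.
TFP growth = 4.86 − 2.6344 = 2.2256%.
TFP share of growth = 2.2256 / 4.86 × 100 = 45.7942%.

45.79%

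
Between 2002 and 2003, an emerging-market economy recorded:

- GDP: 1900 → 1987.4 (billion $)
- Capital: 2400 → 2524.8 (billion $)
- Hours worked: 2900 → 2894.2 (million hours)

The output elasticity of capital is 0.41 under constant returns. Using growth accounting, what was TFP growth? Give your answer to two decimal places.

GDP growth = (1987.4 − 1900) / 1900 = 4.6%.
Capital growth = (2524.8 − 2400) / 2400 = 5.2%.
Hours worked growth = (2894.2 − 2900) / 2900 = -0.2%.
Labor's share = 1 − 0.41 = 0.59.
Capital: 0.41 × 5.2 = 2.132 pp.
Hours worked: 0.59 × (-0.2) = -0.118 pp.
TFP growth = 4.6 − 2.014 = 2.586%.

TFP growth was 2.59%.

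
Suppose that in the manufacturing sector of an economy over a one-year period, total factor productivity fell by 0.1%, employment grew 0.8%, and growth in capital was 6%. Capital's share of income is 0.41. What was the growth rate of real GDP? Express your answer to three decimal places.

Real GDP growth was 2.832%.

Labor's share = 1 − 0.41 = 0.59.
Capital: 0.41 × 6 = 2.46 pp.
Employment: 0.59 × 0.8 = 0.472 pp.
Output growth = -0.1 + 2.932 = 2.832%.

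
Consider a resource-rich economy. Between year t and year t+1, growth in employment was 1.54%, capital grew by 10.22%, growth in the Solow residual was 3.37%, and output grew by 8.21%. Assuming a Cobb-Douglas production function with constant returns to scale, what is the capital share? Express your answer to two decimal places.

0.38

gY = gA + α·gK + (1−α)·gL, so gY − gA − gL = α(gK − gL).
8.21 − 3.37 − 1.54 = α × (10.22 − 1.54).
3.3 = 8.68 α, so α = 0.3802.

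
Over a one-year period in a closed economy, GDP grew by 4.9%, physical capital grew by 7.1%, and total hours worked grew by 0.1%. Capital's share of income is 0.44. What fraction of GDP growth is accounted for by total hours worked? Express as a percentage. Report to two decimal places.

Total hours worked accounted for 1.14% of growth.

Labor's share = 1 − 0.44 = 0.56.
Total hours worked contributed 0.56 × 0.1 = 0.056 pp.
Share of growth = 0.056 / 4.9 × 100 = 1.1429%.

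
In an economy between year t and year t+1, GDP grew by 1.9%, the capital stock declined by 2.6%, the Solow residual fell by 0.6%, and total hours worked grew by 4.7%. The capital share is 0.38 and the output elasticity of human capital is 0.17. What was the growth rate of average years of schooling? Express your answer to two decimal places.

Average years of schooling grew 8.08%.

Labor's share = 1 − 0.38 − 0.17 = 0.45.
gY = gA + 0.38×(-2.6) + 0.45×4.7 + 0.17×g.
0.17×g = 1.9 + 0.6 − 1.127 = 1.373.
g = 1.373 / 0.17 = 8.0765%.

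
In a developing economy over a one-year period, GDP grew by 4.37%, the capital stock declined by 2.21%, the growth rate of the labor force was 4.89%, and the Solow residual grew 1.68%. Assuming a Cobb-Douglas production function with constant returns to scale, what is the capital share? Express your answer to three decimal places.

α = 0.310

gY = gA + α·gK + (1−α)·gL, so gY − gA − gL = α(gK − gL).
4.37 − 1.68 − 4.89 = α × (-2.21 − 4.89).
-2.2 = -7.1 α, so α = 0.30986.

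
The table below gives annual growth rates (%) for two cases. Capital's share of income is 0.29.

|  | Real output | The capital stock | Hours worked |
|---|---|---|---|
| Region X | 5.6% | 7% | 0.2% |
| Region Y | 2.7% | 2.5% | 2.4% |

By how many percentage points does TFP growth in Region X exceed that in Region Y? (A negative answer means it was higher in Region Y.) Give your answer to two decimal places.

3.16 percentage points

Labor's share = 1 − 0.29 = 0.71.
Region X: TFP = 5.6 − 2.03 − 0.142 = 3.428%.
Region Y: TFP = 2.7 − 0.725 − 1.704 = 0.271%.
Difference = 3.428 − (0.271) = 3.157 pp.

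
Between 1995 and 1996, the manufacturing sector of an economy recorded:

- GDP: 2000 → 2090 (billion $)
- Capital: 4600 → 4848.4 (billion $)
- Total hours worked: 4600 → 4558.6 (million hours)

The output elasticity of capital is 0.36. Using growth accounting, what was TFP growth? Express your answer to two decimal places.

TFP growth was 3.13%.

GDP growth = (2090 − 2000) / 2000 = 4.5%.
Capital growth = (4848.4 − 4600) / 4600 = 5.4%.
Total hours worked growth = (4558.6 − 4600) / 4600 = -0.9%.
Labor's share = 1 − 0.36 = 0.64.
Capital: 0.36 × 5.4 = 1.944 pp.
Total hours worked: 0.64 × (-0.9) = -0.576 pp.
TFP growth = 4.5 − 1.368 = 3.132%.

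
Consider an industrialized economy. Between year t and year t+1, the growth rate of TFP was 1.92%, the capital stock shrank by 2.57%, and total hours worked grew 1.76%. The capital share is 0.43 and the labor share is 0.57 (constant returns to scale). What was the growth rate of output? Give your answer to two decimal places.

Labor's share = 1 − 0.43 = 0.57.
The capital stock: 0.43 × (-2.57) = -1.1051 pp.
Total hours worked: 0.57 × 1.76 = 1.0032 pp.
Output growth = 1.92 + (-0.1019) = 1.8181%.

1.82%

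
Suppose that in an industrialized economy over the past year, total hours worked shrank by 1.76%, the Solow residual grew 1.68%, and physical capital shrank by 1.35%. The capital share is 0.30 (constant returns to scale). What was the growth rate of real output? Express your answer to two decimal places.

Real output growth was 0.04%.

Labor's share = 1 − 0.3 = 0.7.
Physical capital: 0.3 × (-1.35) = -0.405 pp.
Total hours worked: 0.7 × (-1.76) = -1.232 pp.
Output growth = 1.68 + (-1.637) = 0.043%.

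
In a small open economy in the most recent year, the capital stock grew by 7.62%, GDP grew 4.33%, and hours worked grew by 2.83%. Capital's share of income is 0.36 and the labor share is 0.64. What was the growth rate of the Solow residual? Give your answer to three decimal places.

Labor's share = 1 − 0.36 = 0.64.
The capital stock: 0.36 × 7.62 = 2.7432 pp.
Hours worked: 0.64 × 2.83 = 1.8112 pp.
TFP growth = 4.33 − 4.5544 = -0.2244%.

-0.224%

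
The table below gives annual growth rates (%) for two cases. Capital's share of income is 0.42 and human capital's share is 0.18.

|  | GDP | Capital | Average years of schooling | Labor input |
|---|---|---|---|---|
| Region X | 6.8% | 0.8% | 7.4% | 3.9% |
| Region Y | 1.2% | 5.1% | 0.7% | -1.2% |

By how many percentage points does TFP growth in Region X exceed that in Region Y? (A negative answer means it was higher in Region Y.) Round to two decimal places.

4.16 percentage points

Labor's share = 1 − 0.42 − 0.18 = 0.4.
Region X: TFP = 6.8 − 0.336 − 1.332 − 1.56 = 3.572%.
Region Y: TFP = 1.2 − 2.142 − 0.126 + 0.48 = -0.588%.
Difference = 3.572 − (-0.588) = 4.16 pp.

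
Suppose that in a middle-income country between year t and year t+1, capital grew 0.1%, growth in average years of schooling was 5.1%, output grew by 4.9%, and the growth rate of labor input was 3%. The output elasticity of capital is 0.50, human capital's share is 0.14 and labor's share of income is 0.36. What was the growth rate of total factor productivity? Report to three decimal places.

3.056%

Labor's share = 1 − 0.5 − 0.14 = 0.36.
Capital: 0.5 × 0.1 = 0.05 pp.
Average years of schooling: 0.14 × 5.1 = 0.714 pp.
Labor input: 0.36 × 3 = 1.08 pp.
TFP growth = 4.9 − 1.844 = 3.056%.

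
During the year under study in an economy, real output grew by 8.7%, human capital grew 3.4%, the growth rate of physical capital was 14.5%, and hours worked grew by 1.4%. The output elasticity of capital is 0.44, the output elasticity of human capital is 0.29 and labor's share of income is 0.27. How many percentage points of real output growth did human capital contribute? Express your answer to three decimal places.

0.986 percentage points

Contribution = share × growth = 0.29 × 3.4 = 0.986 pp.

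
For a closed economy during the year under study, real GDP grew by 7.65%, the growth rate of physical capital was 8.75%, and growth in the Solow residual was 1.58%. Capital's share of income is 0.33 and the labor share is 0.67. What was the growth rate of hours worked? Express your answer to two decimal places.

Labor's share = 1 − 0.33 = 0.67.
gY = gA + 0.33×8.75 + 0.67×g.
0.67×g = 7.65 − 1.58 − 2.8875 = 3.1825.
g = 3.1825 / 0.67 = 4.75%.

4.75%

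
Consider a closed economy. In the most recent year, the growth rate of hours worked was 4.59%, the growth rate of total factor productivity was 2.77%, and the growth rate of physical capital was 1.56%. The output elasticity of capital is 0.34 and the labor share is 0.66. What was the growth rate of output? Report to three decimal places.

Labor's share = 1 − 0.34 = 0.66.
Physical capital: 0.34 × 1.56 = 0.5304 pp.
Hours worked: 0.66 × 4.59 = 3.0294 pp.
Output growth = 2.77 + 3.5598 = 6.3298%.

6.330%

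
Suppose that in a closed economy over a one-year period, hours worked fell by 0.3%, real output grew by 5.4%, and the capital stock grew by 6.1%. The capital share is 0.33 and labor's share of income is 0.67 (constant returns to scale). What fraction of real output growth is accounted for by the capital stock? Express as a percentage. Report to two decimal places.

37.28%

The capital stock contributed 0.33 × 6.1 = 2.013 pp.
Share of growth = 2.013 / 5.4 × 100 = 37.2778%.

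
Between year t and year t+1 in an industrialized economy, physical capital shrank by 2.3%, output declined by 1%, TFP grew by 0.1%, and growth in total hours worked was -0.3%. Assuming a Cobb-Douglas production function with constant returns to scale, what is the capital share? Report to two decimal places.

The capital share is 0.40.

gY = gA + α·gK + (1−α)·gL, so gY − gA − gL = α(gK − gL).
-1 − 0.1 + 0.3 = α × (-2.3 − (-0.3)).
-0.8 = -2 α, so α = 0.4.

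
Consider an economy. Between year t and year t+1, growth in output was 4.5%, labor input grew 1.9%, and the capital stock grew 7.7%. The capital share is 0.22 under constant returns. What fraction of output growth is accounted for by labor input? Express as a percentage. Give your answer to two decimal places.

Labor's share = 1 − 0.22 = 0.78.
Labor input contributed 0.78 × 1.9 = 1.482 pp.
Share of growth = 1.482 / 4.5 × 100 = 32.9333%.

32.93%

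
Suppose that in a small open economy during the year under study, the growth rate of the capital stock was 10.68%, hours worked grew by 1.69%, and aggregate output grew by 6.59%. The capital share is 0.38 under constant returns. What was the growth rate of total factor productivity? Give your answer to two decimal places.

Labor's share = 1 − 0.38 = 0.62.
The capital stock: 0.38 × 10.68 = 4.0584 pp.
Hours worked: 0.62 × 1.69 = 1.0478 pp.
TFP growth = 6.59 − 5.1062 = 1.4838%.

1.48%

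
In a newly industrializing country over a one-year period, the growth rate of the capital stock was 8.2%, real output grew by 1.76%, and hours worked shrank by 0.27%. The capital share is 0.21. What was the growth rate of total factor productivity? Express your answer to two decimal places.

Labor's share = 1 − 0.21 = 0.79.
The capital stock: 0.21 × 8.2 = 1.722 pp.
Hours worked: 0.79 × (-0.27) = -0.2133 pp.
TFP growth = 1.76 − 1.5087 = 0.2513%.

Total factor productivity growth was 0.25%.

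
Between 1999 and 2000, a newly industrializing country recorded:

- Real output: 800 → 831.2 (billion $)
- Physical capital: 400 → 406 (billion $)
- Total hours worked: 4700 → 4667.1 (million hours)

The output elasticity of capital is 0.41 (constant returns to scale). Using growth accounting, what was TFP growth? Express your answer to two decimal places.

Real output growth = (831.2 − 800) / 800 = 3.9%.
Physical capital growth = (406 − 400) / 400 = 1.5%.
Total hours worked growth = (4667.1 − 4700) / 4700 = -0.7%.
Labor's share = 1 − 0.41 = 0.59.
Physical capital: 0.41 × 1.5 = 0.615 pp.
Total hours worked: 0.59 × (-0.7) = -0.413 pp.
TFP growth = 3.9 − 0.202 = 3.698%.

3.70%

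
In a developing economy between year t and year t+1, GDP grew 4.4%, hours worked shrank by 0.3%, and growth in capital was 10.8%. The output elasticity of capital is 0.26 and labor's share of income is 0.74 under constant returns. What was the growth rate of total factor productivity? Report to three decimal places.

Labor's share = 1 − 0.26 = 0.74.
Capital: 0.26 × 10.8 = 2.808 pp.
Hours worked: 0.74 × (-0.3) = -0.222 pp.
TFP growth = 4.4 − 2.586 = 1.814%.

1.814%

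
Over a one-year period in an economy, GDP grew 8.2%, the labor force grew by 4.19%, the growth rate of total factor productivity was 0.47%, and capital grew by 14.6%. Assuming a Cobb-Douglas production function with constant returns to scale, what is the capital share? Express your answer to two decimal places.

The capital share is 0.34.

gY = gA + α·gK + (1−α)·gL, so gY − gA − gL = α(gK − gL).
8.2 − 0.47 − 4.19 = α × (14.6 − 4.19).
3.54 = 10.41 α, so α = 0.3401.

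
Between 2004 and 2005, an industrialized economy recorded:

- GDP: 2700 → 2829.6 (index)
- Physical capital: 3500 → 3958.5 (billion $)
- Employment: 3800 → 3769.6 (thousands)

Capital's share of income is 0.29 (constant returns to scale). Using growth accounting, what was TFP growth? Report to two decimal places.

GDP growth = (2829.6 − 2700) / 2700 = 4.8%.
Physical capital growth = (3958.5 − 3500) / 3500 = 13.1%.
Employment growth = (3769.6 − 3800) / 3800 = -0.8%.
Labor's share = 1 − 0.29 = 0.71.
Physical capital: 0.29 × 13.1 = 3.799 pp.
Employment: 0.71 × (-0.8) = -0.568 pp.
TFP growth = 4.8 − 3.231 = 1.569%.

1.57%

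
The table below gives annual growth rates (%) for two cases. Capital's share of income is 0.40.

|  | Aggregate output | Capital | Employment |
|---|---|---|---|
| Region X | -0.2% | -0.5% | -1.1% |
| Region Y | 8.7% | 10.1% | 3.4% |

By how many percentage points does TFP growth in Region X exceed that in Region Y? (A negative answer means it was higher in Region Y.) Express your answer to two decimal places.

-1.96 percentage points

Labor's share = 1 − 0.4 = 0.6.
Region X: TFP = -0.2 + 0.2 + 0.66 = 0.66%.
Region Y: TFP = 8.7 − 4.04 − 2.04 = 2.62%.
Difference = 0.66 − (2.62) = -1.96 pp.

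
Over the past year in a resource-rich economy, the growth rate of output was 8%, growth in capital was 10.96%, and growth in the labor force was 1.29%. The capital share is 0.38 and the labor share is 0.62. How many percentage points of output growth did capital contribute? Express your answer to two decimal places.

4.16 percentage points

Contribution = share × growth = 0.38 × 10.96 = 4.1648 pp.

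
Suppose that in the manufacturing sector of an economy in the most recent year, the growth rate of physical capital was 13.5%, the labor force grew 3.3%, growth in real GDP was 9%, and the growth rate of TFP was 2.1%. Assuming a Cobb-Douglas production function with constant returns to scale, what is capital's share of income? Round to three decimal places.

gY = gA + α·gK + (1−α)·gL, so gY − gA − gL = α(gK − gL).
9 − 2.1 − 3.3 = α × (13.5 − 3.3).
3.6 = 10.2 α, so α = 0.35294.

α = 0.353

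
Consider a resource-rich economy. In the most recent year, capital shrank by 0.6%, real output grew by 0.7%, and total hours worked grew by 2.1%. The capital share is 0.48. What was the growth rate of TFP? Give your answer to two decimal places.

Labor's share = 1 − 0.48 = 0.52.
Capital: 0.48 × (-0.6) = -0.288 pp.
Total hours worked: 0.52 × 2.1 = 1.092 pp.
TFP growth = 0.7 − 0.804 = -0.104%.

-0.10%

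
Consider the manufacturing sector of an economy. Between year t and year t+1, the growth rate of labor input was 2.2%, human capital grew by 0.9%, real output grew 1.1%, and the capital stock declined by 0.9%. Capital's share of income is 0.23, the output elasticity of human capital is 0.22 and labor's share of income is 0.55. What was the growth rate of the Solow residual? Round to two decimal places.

-0.10%

Labor's share = 1 − 0.23 − 0.22 = 0.55.
The capital stock: 0.23 × (-0.9) = -0.207 pp.
Human capital: 0.22 × 0.9 = 0.198 pp.
Labor input: 0.55 × 2.2 = 1.21 pp.
TFP growth = 1.1 − 1.201 = -0.101%.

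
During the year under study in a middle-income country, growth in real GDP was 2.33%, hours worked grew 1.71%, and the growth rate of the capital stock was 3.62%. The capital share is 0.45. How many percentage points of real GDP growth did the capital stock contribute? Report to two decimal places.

Contribution = share × growth = 0.45 × 3.62 = 1.629 pp.

1.63 percentage points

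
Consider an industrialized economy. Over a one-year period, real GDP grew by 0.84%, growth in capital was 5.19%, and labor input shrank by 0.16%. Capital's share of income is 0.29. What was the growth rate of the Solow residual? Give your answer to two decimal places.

Labor's share = 1 − 0.29 = 0.71.
Capital: 0.29 × 5.19 = 1.5051 pp.
Labor input: 0.71 × (-0.16) = -0.1136 pp.
TFP growth = 0.84 − 1.3915 = -0.5515%.

-0.55%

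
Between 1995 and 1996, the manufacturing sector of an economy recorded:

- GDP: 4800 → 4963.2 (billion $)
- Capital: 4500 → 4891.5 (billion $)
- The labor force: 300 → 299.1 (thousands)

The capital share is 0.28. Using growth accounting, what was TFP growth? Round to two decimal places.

1.18%

GDP growth = (4963.2 − 4800) / 4800 = 3.4%.
Capital growth = (4891.5 − 4500) / 4500 = 8.7%.
The labor force growth = (299.1 − 300) / 300 = -0.3%.
Labor's share = 1 − 0.28 = 0.72.
Capital: 0.28 × 8.7 = 2.436 pp.
The labor force: 0.72 × (-0.3) = -0.216 pp.
TFP growth = 3.4 − 2.22 = 1.18%.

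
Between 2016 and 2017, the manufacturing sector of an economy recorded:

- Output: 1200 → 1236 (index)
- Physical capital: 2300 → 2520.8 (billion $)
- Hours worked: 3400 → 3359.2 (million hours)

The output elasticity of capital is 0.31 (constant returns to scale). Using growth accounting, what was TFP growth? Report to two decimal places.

0.85%

Output growth = (1236 − 1200) / 1200 = 3%.
Physical capital growth = (2520.8 − 2300) / 2300 = 9.6%.
Hours worked growth = (3359.2 − 3400) / 3400 = -1.2%.
Labor's share = 1 − 0.31 = 0.69.
Physical capital: 0.31 × 9.6 = 2.976 pp.
Hours worked: 0.69 × (-1.2) = -0.828 pp.
TFP growth = 3 − 2.148 = 0.852%.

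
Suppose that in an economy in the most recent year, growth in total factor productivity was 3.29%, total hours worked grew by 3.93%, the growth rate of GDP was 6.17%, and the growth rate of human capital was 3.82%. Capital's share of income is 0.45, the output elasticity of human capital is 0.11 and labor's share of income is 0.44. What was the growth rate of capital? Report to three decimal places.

Labor's share = 1 − 0.45 − 0.11 = 0.44.
gY = gA + 0.11×3.82 + 0.44×3.93 + 0.45×g.
0.45×g = 6.17 − 3.29 − 2.1494 = 0.7306.
g = 0.7306 / 0.45 = 1.62356%.

1.624%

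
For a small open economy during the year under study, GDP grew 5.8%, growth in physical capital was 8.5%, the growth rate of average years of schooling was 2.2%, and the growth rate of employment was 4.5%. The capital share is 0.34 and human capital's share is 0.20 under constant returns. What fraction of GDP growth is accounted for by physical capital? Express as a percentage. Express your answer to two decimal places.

49.83%

Physical capital contributed 0.34 × 8.5 = 2.89 pp.
Share of growth = 2.89 / 5.8 × 100 = 49.8276%.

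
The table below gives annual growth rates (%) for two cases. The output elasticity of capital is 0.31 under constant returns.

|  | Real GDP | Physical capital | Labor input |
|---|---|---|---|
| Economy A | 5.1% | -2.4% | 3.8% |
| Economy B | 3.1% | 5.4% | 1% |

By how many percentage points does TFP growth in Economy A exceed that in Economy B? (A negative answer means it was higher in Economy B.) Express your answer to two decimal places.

Labor's share = 1 − 0.31 = 0.69.
Economy A: TFP = 5.1 + 0.744 − 2.622 = 3.222%.
Economy B: TFP = 3.1 − 1.674 − 0.69 = 0.736%.
Difference = 3.222 − (0.736) = 2.486 pp.

2.49 percentage points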